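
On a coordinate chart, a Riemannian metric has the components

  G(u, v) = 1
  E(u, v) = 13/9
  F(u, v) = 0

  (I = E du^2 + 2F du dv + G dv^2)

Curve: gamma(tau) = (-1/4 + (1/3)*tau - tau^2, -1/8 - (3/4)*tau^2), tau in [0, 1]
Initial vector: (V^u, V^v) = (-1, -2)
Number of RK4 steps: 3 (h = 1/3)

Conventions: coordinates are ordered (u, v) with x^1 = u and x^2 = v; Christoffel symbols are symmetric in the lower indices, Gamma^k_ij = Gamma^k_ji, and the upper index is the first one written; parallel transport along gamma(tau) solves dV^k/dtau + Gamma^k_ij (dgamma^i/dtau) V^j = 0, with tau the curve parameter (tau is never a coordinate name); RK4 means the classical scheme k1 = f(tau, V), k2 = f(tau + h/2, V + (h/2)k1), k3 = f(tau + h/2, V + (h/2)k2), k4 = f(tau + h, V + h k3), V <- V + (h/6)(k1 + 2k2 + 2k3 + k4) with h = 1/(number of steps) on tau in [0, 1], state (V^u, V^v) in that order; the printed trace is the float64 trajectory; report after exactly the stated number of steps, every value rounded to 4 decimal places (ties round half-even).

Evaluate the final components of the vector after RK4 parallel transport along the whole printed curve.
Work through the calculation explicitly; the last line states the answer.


gamma'(tau) = (1/3 - 2*tau, -(3/2)*tau); f(tau, V)^k = -Gamma^k_ij(gamma(tau)) gamma'^i(tau) V^j; h = 1/3; intermediate values shown to 6 dp
curve data and Christoffel symbols at the stage parameters:
  tau = 0.000000: gamma = (-0.250000, -0.125000), gamma' = (0.333333, 0.000000); Gamma_uuu = 0.000000, Gamma_uuv = 0.000000, Gamma_uvv = 0.000000, Gamma_vuu = 0.000000, Gamma_vuv = 0.000000, Gamma_vvv = 0.000000
  tau = 0.166667: gamma = (-0.222222, -0.145833), gamma' = (0.000000, -0.250000); Gamma_uuu = 0.000000, Gamma_uuv = 0.000000, Gamma_uvv = 0.000000, Gamma_vuu = 0.000000, Gamma_vuv = 0.000000, Gamma_vvv = 0.000000
  tau = 0.333333: gamma = (-0.250000, -0.208333), gamma' = (-0.333333, -0.500000); Gamma_uuu = 0.000000, Gamma_uuv = 0.000000, Gamma_uvv = 0.000000, Gamma_vuu = 0.000000, Gamma_vuv = 0.000000, Gamma_vvv = 0.000000
  tau = 0.500000: gamma = (-0.333333, -0.312500), gamma' = (-0.666667, -0.750000); Gamma_uuu = 0.000000, Gamma_uuv = 0.000000, Gamma_uvv = 0.000000, Gamma_vuu = 0.000000, Gamma_vuv = 0.000000, Gamma_vvv = 0.000000
  tau = 0.666667: gamma = (-0.472222, -0.458333), gamma' = (-1.000000, -1.000000); Gamma_uuu = 0.000000, Gamma_uuv = 0.000000, Gamma_uvv = 0.000000, Gamma_vuu = 0.000000, Gamma_vuv = 0.000000, Gamma_vvv = 0.000000
  tau = 0.833333: gamma = (-0.666667, -0.645833), gamma' = (-1.333333, -1.250000); Gamma_uuu = 0.000000, Gamma_uuv = 0.000000, Gamma_uvv = 0.000000, Gamma_vuu = 0.000000, Gamma_vuv = 0.000000, Gamma_vvv = 0.000000
  tau = 1.000000: gamma = (-0.916667, -0.875000), gamma' = (-1.666667, -1.500000); Gamma_uuu = 0.000000, Gamma_uuv = 0.000000, Gamma_uvv = 0.000000, Gamma_vuu = 0.000000, Gamma_vuv = 0.000000, Gamma_vvv = 0.000000
step 0: V^u = -1.0000, V^v = -2.0000
step 1: k1 = (0.000000, 0.000000), k2 = (0.000000, 0.000000), k3 = (0.000000, 0.000000), k4 = (0.000000, 0.000000); V <- V + (h/6)(k1 + 2k2 + 2k3 + k4): V^u = -1.0000, V^v = -2.0000
step 2: k1 = (0.000000, 0.000000), k2 = (0.000000, 0.000000), k3 = (0.000000, 0.000000), k4 = (0.000000, 0.000000); V <- V + (h/6)(k1 + 2k2 + 2k3 + k4): V^u = -1.0000, V^v = -2.0000
step 3: k1 = (0.000000, 0.000000), k2 = (0.000000, 0.000000), k3 = (0.000000, 0.000000), k4 = (0.000000, 0.000000); V <- V + (h/6)(k1 + 2k2 + 2k3 + k4): V^u = -1.0000, V^v = -2.0000

Answer: V^u = -1.0000, V^v = -2.0000


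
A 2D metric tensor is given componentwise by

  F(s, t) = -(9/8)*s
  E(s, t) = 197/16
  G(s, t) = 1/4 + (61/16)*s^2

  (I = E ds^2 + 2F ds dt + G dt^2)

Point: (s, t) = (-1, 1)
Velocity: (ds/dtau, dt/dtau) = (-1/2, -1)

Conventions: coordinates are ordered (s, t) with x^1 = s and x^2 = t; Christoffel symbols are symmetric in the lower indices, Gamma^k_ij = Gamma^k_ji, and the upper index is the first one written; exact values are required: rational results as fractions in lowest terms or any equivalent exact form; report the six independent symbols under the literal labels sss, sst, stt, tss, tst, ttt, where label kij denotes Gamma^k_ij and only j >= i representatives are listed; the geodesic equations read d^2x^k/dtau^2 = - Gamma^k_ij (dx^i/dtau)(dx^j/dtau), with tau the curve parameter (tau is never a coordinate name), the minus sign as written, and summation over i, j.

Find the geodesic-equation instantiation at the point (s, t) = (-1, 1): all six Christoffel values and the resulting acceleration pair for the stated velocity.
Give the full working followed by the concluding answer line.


E = 197/16, F = 9/8, G = 65/16 at the point
E_s = 0, E_t = 0, F_s = -9/8, F_t = 0, G_s = -61/8, G_t = 0
EG - F^2 = 12481/256;  g^inv = (256/12481) * [[65/16, -9/8], [-9/8, 197/16]]
first-kind symbols [ij,l] = (1/2)(d_i g_jl + d_j g_il - d_l g_ij): [ss,s] = E_s/2 = 0, [ss,t] = F_s - E_t/2 = -9/8, [st,s] = E_t/2 = 0, [st,t] = G_s/2 = -61/16, [tt,s] = F_t - G_s/2 = 61/16, [tt,t] = G_t/2 = 0
Gamma^s_ij = (G*[ij,s] - F*[ij,t])/(EG - F^2), Gamma^t_ij = (E*[ij,t] - F*[ij,s])/(EG - F^2)
Gamma_sss = 324/12481, Gamma_sst = 1098/12481, Gamma_stt = 3965/12481, Gamma_tss = -3546/12481, Gamma_tst = -12017/12481, Gamma_ttt = -1098/12481
d^2s/dtau^2 = -(Gamma_sss*(-1/2)^2 + 2*Gamma_sst*(-1/2)*(-1) + Gamma_stt*(-1)^2) = -5144/12481
d^2t/dtau^2 = -(Gamma_tss*(-1/2)^2 + 2*Gamma_tst*(-1/2)*(-1) + Gamma_ttt*(-1)^2) = 28003/24962

Answer: Gamma_sss = 324/12481, Gamma_sst = 1098/12481, Gamma_stt = 3965/12481, Gamma_tss = -3546/12481, Gamma_tst = -12017/12481, Gamma_ttt = -1098/12481; accelerations (d^2s/dtau^2, d^2t/dtau^2) = (-5144/12481, 28003/24962)


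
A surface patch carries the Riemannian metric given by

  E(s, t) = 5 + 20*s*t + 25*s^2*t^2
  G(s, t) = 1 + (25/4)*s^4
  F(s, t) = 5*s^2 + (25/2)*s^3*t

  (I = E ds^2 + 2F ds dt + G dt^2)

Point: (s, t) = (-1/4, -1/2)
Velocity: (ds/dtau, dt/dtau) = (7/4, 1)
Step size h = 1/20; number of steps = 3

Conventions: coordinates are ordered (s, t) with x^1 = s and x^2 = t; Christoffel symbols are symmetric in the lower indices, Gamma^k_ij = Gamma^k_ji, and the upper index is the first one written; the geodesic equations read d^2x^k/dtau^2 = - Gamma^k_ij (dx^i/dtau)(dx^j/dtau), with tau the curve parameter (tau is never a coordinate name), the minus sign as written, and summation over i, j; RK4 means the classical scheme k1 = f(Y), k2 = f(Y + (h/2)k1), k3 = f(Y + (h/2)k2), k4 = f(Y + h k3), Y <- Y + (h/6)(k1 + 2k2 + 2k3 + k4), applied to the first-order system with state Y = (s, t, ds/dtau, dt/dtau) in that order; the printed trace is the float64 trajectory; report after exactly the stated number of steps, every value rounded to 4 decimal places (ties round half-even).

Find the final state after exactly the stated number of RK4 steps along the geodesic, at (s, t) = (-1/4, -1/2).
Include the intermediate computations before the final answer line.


f(Y) = (ds/dtau, dt/dtau, -Gamma^s_ij Y'^i Y'^j, -Gamma^t_ij Y'^i Y'^j) with the Gammas evaluated at the stage position; h = 0.050000; intermediate values shown to 6 dp
step 0: s = -0.2500, t = -0.5000, ds/dtau = 1.7500, dt/dtau = 1.0000
step 1:
  k1: at (s, t) = (-0.250000, -0.500000), (ds/dtau, dt/dtau) = (1.750000, 1.000000); Gamma_sss = -0.829118, Gamma_sst = -0.414559, Gamma_stt = 0.000000, Gamma_tss = -0.049352, Gamma_tst = -0.024676, Gamma_ttt = 0.000000; k1 = (1.750000, 1.000000, 3.990130, 0.237508)
  k2: at (s, t) = (-0.206250, -0.475000), (ds/dtau, dt/dtau) = (1.849753, 1.005938); Gamma_sss = -0.820092, Gamma_sst = -0.356092, Gamma_stt = 0.000000, Gamma_tss = -0.035028, Gamma_tst = -0.015210, Gamma_ttt = 0.000000; k2 = (1.849753, 1.005938, 4.131203, 0.176454)
  k3: at (s, t) = (-0.203756, -0.474852), (ds/dtau, dt/dtau) = (1.853280, 1.004411); Gamma_sss = -0.821338, Gamma_sst = -0.352431, Gamma_stt = 0.000000, Gamma_tss = -0.034322, Gamma_tst = -0.014727, Gamma_ttt = 0.000000; k3 = (1.853280, 1.004411, 4.133076, 0.172712)
  k4: at (s, t) = (-0.157336, -0.449779), (ds/dtau, dt/dtau) = (1.956654, 1.008636); Gamma_sss = -0.808869, Gamma_sst = -0.282948, Gamma_stt = 0.000000, Gamma_tss = -0.021267, Gamma_tst = -0.007439, Gamma_ttt = 0.000000; k4 = (1.956654, 1.008636, 4.213574, 0.110783)
  Y <- Y + (h/6)(k1 + 2k2 + 2k3 + k4): s = -0.1574, t = -0.4498, ds/dtau = 1.9561, dt/dtau = 1.0087
step 2:
  k1: at (s, t) = (-0.157394, -0.449756), (ds/dtau, dt/dtau) = (1.956102, 1.008722); Gamma_sss = -0.808799, Gamma_sst = -0.283043, Gamma_stt = 0.000000, Gamma_tss = -0.021279, Gamma_tst = -0.007447, Gamma_ttt = 0.000000; k1 = (1.956102, 1.008722, 4.211714, 0.110810)
  k2: at (s, t) = (-0.108491, -0.424538), (ds/dtau, dt/dtau) = (2.061395, 1.011492); Gamma_sss = -0.792328, Gamma_sst = -0.202481, Gamma_stt = 0.000000, Gamma_tss = -0.010454, Gamma_tst = -0.002671, Gamma_ttt = 0.000000; k2 = (2.061395, 1.011492, 4.211256, 0.055562)
  k3: at (s, t) = (-0.105859, -0.424468), (ds/dtau, dt/dtau) = (2.061384, 1.010111); Gamma_sss = -0.793539, Gamma_sst = -0.197903, Gamma_stt = 0.000000, Gamma_tss = -0.009993, Gamma_tst = -0.002492, Gamma_ttt = 0.000000; k3 = (2.061384, 1.010111, 4.196142, 0.052842)
  k4: at (s, t) = (-0.054325, -0.399250), (ds/dtau, dt/dtau) = (2.165909, 1.011364); Gamma_sss = -0.772915, Gamma_sst = -0.105168, Gamma_stt = 0.000000, Gamma_tss = -0.002705, Gamma_tst = -0.000368, Gamma_ttt = 0.000000; k4 = (2.165909, 1.011364, 4.086618, 0.014300)
  Y <- Y + (h/6)(k1 + 2k2 + 2k3 + k4): s = -0.0543, t = -0.3992, ds/dtau = 2.1654, dt/dtau = 1.0116
step 3:
  k1: at (s, t) = (-0.054331, -0.399228), (ds/dtau, dt/dtau) = (2.165378, 1.011571); Gamma_sss = -0.772871, Gamma_sst = -0.105180, Gamma_stt = 0.000000, Gamma_tss = -0.002705, Gamma_tst = -0.000368, Gamma_ttt = 0.000000; k1 = (2.165378, 1.011571, 4.084667, 0.014296)
  k2: at (s, t) = (-0.000196, -0.373939), (ds/dtau, dt/dtau) = (2.267495, 1.011929); Gamma_sss = -0.747795, Gamma_sst = -0.000393, Gamma_stt = 0.000000, Gamma_tss = 0.000000, Gamma_tst = 0.000000, Gamma_ttt = 0.000000; k2 = (2.267495, 1.011929, 3.846617, 0.000000)
  k3: at (s, t) = (0.002356, -0.373930), (ds/dtau, dt/dtau) = (2.261544, 1.011571); Gamma_sss = -0.748849, Gamma_sst = 0.004719, Gamma_stt = 0.000000, Gamma_tss = -0.000005, Gamma_tst = 0.000000, Gamma_ttt = 0.000000; k3 = (2.261544, 1.011571, 3.808455, 0.000026)
  k4: at (s, t) = (0.058746, -0.348650), (ds/dtau, dt/dtau) = (2.355801, 1.011573); Gamma_sss = -0.718980, Gamma_sst = 0.121146, Gamma_stt = 0.000000, Gamma_tss = -0.003269, Gamma_tst = 0.000551, Gamma_ttt = 0.000000; k4 = (2.355801, 1.011573, 3.412796, 0.015517)
  Y <- Y + (h/6)(k1 + 2k2 + 2k3 + k4): s = 0.0588, t = -0.3486, ds/dtau = 2.3554, dt/dtau = 1.0118

Answer: s = 0.0588, t = -0.3486, ds/dtau = 2.3554, dt/dtau = 1.0118


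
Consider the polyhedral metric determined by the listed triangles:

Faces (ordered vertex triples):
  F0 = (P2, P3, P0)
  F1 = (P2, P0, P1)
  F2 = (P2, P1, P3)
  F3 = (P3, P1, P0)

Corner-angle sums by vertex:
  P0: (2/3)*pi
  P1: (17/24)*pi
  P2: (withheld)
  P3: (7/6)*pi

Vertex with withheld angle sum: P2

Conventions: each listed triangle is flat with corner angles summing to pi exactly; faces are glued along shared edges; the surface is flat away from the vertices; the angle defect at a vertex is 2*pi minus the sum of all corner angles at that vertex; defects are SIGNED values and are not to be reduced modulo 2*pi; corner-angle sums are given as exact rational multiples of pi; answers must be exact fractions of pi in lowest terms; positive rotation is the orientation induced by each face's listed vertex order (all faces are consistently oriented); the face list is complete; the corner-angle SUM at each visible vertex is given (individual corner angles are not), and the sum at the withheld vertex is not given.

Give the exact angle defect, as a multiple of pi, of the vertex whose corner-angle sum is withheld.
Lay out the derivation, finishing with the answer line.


V = 4, E = 6, F = 4; chi = V - E + F = 2
Gauss-Bonnet: total defect = 2*pi*chi = 4*pi; visible defects sum to (83/24)*pi

Answer: defect(P2) = (13/24)*pi


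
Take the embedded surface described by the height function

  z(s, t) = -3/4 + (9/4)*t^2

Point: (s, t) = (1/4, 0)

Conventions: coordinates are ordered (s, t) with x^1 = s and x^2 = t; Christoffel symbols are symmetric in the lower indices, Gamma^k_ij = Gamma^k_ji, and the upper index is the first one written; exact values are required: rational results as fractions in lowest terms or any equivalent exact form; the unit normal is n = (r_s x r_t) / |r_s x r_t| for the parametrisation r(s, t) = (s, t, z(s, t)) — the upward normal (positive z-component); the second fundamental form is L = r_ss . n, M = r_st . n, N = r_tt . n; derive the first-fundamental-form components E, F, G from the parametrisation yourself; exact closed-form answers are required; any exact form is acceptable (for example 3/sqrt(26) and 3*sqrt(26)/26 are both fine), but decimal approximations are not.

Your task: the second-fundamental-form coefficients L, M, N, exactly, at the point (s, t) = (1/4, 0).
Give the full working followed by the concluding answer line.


z_s = 0, z_t = 0, z_ss = 0, z_st = 0, z_tt = 9/2
E = 1, F = 0, G = 1; answer radicand W^2 = 1
unnormalised second-form numerators: l = 0, m = 0, n = 9/2; L = l/sqrt(1), and similarly M = m/sqrt(W^2), N = n/sqrt(W^2)

Answer: L = 0, M = 0, N = 9/2


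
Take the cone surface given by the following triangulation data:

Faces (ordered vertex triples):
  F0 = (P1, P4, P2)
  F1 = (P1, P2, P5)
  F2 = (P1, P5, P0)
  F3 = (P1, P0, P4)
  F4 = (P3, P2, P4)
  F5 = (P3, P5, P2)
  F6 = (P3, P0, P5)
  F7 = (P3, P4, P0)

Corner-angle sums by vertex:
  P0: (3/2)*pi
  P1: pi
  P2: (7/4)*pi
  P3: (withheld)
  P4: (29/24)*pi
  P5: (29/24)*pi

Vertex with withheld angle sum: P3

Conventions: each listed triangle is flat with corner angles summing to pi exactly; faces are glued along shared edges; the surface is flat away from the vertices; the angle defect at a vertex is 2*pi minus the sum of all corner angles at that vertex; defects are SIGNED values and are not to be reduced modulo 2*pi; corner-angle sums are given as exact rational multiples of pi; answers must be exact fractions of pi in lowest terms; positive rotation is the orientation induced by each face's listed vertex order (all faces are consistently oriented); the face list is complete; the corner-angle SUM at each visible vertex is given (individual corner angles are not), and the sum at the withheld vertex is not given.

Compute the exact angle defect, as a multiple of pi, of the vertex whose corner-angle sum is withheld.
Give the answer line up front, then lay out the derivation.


Answer: defect(P3) = (2/3)*pi

V = 6, E = 12, F = 8; chi = V - E + F = 2
Gauss-Bonnet: total defect = 2*pi*chi = 4*pi; visible defects sum to (10/3)*pi


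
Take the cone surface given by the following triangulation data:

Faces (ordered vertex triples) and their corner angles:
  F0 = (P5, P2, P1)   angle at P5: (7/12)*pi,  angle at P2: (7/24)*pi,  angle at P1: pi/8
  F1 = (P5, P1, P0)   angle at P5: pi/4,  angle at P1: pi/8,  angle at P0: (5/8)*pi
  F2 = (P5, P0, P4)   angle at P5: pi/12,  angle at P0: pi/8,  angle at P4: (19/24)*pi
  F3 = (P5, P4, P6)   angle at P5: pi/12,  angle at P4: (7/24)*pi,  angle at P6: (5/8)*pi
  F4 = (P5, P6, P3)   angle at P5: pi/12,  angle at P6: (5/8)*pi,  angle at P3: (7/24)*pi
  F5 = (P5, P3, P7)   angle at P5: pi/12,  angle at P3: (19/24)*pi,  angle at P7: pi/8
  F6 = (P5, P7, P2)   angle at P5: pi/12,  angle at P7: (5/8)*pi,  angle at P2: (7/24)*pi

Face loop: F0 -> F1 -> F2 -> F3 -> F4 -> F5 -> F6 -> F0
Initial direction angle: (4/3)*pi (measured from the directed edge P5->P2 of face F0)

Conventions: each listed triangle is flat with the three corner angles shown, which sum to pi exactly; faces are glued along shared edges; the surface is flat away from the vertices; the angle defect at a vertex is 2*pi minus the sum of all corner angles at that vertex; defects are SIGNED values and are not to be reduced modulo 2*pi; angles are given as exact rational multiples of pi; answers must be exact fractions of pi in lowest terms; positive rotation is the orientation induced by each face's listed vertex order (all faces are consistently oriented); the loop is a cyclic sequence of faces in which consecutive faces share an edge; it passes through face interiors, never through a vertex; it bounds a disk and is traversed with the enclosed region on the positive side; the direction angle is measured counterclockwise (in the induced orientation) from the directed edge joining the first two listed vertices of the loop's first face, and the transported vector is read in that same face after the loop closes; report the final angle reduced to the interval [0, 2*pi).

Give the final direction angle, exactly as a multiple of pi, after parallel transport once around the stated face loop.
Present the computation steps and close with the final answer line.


enclosed vertex P5: corner angles sum to (5/4)*pi, defect = 2*pi - (5/4)*pi = (3/4)*pi
final direction = starting direction + enclosed defect total, reduced mod 2*pi (induced orientation)
final angle = (4/3)*pi + (3/4)*pi = pi/12 (mod 2*pi)

Answer: final direction angle = pi/12


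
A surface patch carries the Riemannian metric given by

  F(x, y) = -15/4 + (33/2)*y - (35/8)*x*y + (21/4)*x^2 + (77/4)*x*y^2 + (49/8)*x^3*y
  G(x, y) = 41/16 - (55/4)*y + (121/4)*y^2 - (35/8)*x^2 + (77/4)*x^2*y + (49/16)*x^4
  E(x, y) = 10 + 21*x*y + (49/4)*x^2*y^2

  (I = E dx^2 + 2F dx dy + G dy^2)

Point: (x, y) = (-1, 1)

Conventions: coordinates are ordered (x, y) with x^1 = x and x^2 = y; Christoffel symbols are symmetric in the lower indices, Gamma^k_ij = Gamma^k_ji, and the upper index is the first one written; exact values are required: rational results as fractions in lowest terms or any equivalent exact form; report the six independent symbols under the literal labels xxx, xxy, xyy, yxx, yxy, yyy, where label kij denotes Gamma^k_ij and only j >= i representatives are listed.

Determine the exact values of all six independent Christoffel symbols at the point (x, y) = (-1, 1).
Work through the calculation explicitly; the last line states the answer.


E = 5/4, F = -3, G = 37 at the point
E_x = -7/2, E_y = 7/2, F_x = 91/4, F_y = -95/4, G_x = -42, G_y = 66
EG - F^2 = 149/4;  g^inv = (4/149) * [[37, 3], [3, 5/4]]
first-kind symbols [ij,l] = (1/2)(d_i g_jl + d_j g_il - d_l g_ij): [xx,x] = E_x/2 = -7/4, [xx,y] = F_x - E_y/2 = 21, [xy,x] = E_y/2 = 7/4, [xy,y] = G_x/2 = -21, [yy,x] = F_y - G_x/2 = -11/4, [yy,y] = G_y/2 = 33
Gamma^x_ij = (G*[ij,x] - F*[ij,y])/(EG - F^2), Gamma^y_ij = (E*[ij,y] - F*[ij,x])/(EG - F^2)

Answer: Gamma_xxx = -7/149, Gamma_xxy = 7/149, Gamma_xyy = -11/149, Gamma_yxx = 84/149, Gamma_yxy = -84/149, Gamma_yyy = 132/149


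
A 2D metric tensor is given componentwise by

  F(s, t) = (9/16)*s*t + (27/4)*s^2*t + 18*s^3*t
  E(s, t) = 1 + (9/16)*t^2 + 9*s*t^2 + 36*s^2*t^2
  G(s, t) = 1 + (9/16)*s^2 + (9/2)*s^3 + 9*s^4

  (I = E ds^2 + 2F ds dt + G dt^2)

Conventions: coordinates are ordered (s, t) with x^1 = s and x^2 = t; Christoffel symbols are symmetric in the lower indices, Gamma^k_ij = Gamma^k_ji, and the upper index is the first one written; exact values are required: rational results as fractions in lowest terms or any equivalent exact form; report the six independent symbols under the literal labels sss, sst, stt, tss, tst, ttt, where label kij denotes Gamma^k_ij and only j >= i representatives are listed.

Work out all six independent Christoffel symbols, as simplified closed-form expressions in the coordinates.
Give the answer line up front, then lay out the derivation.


Answer: Gamma_sss = (576*s*t^2 + 72*t^2)/(144*s^4 + 72*s^3 + 576*s^2*t^2 + 9*s^2 + 144*s*t^2 + 9*t^2 + 16), Gamma_sst = (576*s^2*t + 144*s*t + 9*t)/(144*s^4 + 72*s^3 + 576*s^2*t^2 + 9*s^2 + 144*s*t^2 + 9*t^2 + 16), Gamma_stt = 0, Gamma_tss = (288*s^2*t + 72*s*t)/(144*s^4 + 72*s^3 + 576*s^2*t^2 + 9*s^2 + 144*s*t^2 + 9*t^2 + 16), Gamma_tst = (288*s^3 + 108*s^2 + 9*s)/(144*s^4 + 72*s^3 + 576*s^2*t^2 + 9*s^2 + 144*s*t^2 + 9*t^2 + 16), Gamma_ttt = 0

E = 1 + (9/16)*t^2 + 9*s*t^2 + 36*s^2*t^2; F = (9/16)*s*t + (27/4)*s^2*t + 18*s^3*t; G = 1 + (9/16)*s^2 + (9/2)*s^3 + 9*s^4
Gamma^k_ij = (1/2) g^{kl} (d_i g_jl + d_j g_il - d_l g_ij), with g^inv = (1/(EG-F^2)) [[G, -F], [-F, E]]
first partials: E_s = 9*t^2 + 72*s*t^2, E_t = (9/8)*t + 18*s*t + 72*s^2*t, F_s = (9/16)*t + (27/2)*s*t + 54*s^2*t, F_t = (9/16)*s + (27/4)*s^2 + 18*s^3, G_s = (9/8)*s + (27/2)*s^2 + 36*s^3, G_t = 0
D = EG - F^2 = 1 + (9/16)*t^2 + (9/16)*s^2 + 9*s*t^2 + (9/2)*s^3 + 36*s^2*t^2 + 9*s^4
expanded: Gamma^s_ss = (G E_s - 2F F_s + F E_t)/(2D), Gamma^s_st = (G E_t - F G_s)/(2D), Gamma^s_tt = (2G F_t - G G_s - F G_t)/(2D), Gamma^t_ss = (2E F_s - E E_t - F E_s)/(2D), Gamma^t_st = (E G_s - F E_t)/(2D), Gamma^t_tt = (E G_t - 2F F_t + F G_s)/(2D); substitute and cancel common factors


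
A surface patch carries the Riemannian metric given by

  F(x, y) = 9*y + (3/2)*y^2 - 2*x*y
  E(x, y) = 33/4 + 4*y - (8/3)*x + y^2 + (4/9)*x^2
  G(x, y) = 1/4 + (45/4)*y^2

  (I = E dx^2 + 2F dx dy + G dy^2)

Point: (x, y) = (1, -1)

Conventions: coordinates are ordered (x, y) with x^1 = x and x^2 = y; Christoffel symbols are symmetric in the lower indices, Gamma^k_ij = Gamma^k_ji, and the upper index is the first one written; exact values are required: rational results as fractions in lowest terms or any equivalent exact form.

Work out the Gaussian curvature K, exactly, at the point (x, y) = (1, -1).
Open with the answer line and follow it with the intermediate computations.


Answer: K = -22068/108241

E = 109/36, F = -11/2, G = 23/2, EG - F^2 = 329/72 at the point
E_x = -16/9, E_y = 2, F_x = 2, F_y = 4, G_x = 0, G_y = -45/2
E_yy = 2, F_xy = -2, G_xx = 0
Compute both Brioschi determinants and normalise by (EG - F^2)^2.
M1 = [[-E_yy/2 + F_xy - G_xx/2, E_x/2, F_x - E_y/2], [F_y - G_x/2, E, F], [G_y/2, F, G]] = [[-3, -8/9, 1], [4, 109/36, -11/2], [-45/4, -11/2, 23/2]]; det M1 = -2269/144
M2 = [[0, E_y/2, G_x/2], [E_y/2, E, F], [G_x/2, F, G]] = [[0, 1, 0], [1, 109/36, -11/2], [0, -11/2, 23/2]]; det M2 = -23/2
det M1 - det M2 = -613/144; K = -613/144 / (329/72)^2 = -22068/108241


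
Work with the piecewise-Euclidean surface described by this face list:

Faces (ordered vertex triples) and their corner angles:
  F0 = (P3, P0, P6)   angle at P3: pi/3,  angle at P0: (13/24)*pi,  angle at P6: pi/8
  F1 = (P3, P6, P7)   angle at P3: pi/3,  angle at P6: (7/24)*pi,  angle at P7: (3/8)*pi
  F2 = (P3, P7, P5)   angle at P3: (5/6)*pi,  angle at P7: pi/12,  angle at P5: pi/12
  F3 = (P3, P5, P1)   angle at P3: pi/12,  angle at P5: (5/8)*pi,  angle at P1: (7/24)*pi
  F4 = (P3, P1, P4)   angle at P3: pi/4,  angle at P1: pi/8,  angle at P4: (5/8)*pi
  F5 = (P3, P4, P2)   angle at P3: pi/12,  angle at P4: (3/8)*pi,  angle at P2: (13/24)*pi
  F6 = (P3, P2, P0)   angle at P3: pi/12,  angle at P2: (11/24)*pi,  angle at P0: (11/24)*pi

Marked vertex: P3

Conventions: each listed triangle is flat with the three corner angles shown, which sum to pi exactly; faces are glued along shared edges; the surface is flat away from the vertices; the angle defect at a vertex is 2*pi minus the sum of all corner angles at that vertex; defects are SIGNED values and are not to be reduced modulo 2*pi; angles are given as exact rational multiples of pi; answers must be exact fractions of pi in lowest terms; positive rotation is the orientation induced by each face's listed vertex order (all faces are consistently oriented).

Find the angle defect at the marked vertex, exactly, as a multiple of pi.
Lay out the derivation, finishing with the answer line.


Sum of corner angles at P3: 2*pi
defect = 2*pi - 2*pi

Answer: defect(P3) = 0


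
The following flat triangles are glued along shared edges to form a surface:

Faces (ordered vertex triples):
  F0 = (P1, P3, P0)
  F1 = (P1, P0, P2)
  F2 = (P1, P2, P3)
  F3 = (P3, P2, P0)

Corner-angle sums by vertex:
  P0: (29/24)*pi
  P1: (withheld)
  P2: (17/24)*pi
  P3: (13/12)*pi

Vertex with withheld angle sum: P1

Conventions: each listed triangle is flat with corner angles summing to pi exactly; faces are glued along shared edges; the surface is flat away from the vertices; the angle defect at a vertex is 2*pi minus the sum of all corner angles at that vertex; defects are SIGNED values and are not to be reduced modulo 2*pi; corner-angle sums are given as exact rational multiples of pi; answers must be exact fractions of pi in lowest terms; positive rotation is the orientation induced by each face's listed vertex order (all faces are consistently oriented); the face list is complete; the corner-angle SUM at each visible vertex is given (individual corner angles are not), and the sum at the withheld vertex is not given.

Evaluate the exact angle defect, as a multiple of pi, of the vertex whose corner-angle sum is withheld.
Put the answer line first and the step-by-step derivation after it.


Answer: defect(P1) = pi

V = 4, E = 6, F = 4; chi = V - E + F = 2
Gauss-Bonnet: total defect = 2*pi*chi = 4*pi; visible defects sum to 3*pi


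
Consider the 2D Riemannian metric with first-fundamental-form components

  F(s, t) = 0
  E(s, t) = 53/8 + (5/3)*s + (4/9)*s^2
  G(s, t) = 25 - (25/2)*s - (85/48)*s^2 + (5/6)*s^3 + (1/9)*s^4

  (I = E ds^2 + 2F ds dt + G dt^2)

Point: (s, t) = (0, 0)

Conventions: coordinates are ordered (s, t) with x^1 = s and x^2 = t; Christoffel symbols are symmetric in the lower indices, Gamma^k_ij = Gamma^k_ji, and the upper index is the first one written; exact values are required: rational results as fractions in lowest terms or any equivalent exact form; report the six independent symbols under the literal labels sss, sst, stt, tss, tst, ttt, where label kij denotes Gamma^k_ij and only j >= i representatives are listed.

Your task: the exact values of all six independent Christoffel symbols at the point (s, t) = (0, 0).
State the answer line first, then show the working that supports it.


Answer: Gamma_sss = 20/159, Gamma_sst = 0, Gamma_stt = 50/53, Gamma_tss = 0, Gamma_tst = -1/4, Gamma_ttt = 0

E = 53/8, F = 0, G = 25 at the point
E_s = 5/3, E_t = 0, F_s = 0, F_t = 0, G_s = -25/2, G_t = 0
EG - F^2 = 1325/8;  g^inv = (8/1325) * [[25, 0], [0, 53/8]]
first-kind symbols [ij,l] = (1/2)(d_i g_jl + d_j g_il - d_l g_ij): [ss,s] = E_s/2 = 5/6, [ss,t] = F_s - E_t/2 = 0, [st,s] = E_t/2 = 0, [st,t] = G_s/2 = -25/4, [tt,s] = F_t - G_s/2 = 25/4, [tt,t] = G_t/2 = 0
Gamma^s_ij = (G*[ij,s] - F*[ij,t])/(EG - F^2), Gamma^t_ij = (E*[ij,t] - F*[ij,s])/(EG - F^2)


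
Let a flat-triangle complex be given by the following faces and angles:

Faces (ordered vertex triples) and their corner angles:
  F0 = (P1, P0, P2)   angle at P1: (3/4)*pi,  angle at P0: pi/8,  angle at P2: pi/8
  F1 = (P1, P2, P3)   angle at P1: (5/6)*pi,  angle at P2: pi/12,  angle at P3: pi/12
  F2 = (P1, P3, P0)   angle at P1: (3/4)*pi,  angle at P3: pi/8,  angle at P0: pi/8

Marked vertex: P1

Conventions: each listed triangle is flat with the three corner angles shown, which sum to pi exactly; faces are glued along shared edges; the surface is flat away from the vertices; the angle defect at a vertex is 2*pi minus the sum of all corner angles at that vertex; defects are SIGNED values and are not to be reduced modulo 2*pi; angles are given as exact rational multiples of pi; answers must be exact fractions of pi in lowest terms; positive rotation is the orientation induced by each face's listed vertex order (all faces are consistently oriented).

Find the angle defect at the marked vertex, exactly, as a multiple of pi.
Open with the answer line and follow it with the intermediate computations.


Answer: defect(P1) = -pi/3

Sum of corner angles at P1: (7/3)*pi
defect = 2*pi - (7/3)*pi


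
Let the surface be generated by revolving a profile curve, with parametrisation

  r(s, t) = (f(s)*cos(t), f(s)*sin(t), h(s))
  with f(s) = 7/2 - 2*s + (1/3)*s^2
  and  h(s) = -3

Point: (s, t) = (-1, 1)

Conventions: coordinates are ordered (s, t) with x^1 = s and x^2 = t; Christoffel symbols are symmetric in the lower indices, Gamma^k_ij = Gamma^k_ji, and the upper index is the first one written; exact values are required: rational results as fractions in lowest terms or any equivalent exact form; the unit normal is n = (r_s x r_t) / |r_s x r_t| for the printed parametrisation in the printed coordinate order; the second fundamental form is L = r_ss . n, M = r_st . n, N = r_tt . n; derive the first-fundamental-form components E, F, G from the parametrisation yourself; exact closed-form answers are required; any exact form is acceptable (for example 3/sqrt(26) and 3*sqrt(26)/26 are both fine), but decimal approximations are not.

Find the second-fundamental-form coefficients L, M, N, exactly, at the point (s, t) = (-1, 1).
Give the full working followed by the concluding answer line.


f = 35/6, f' = -8/3, f'' = 2/3, h' = 0, h'' = 0
E = 64/9, F = 0, G = 1225/36; answer radicand W^2 = 64/9
unnormalised second-form numerators: l = 0, m = 0, n = 0; L = l/sqrt(64/9), and similarly M = m/sqrt(W^2), N = n/sqrt(W^2)

Answer: L = 0, M = 0, N = 0


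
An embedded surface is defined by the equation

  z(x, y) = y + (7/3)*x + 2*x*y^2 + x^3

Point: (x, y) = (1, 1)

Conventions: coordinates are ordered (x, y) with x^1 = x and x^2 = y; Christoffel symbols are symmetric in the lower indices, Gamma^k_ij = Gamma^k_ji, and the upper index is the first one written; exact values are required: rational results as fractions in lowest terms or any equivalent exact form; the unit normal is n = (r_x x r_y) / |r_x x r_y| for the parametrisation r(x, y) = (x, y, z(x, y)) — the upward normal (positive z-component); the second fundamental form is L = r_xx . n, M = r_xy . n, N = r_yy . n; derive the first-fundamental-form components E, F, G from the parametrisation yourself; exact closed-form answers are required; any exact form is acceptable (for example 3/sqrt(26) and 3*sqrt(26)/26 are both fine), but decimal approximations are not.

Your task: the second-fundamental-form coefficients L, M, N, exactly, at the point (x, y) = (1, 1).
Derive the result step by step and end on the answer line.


z_x = 22/3, z_y = 5, z_xx = 6, z_xy = 4, z_yy = 4
E = 493/9, F = 110/3, G = 26; answer radicand W^2 = 718/9
unnormalised second-form numerators: l = 6, m = 4, n = 4; L = l/sqrt(718/9), and similarly M = m/sqrt(W^2), N = n/sqrt(W^2)

Answer: L = 9*sqrt(718)/359, M = 6*sqrt(718)/359, N = 6*sqrt(718)/359


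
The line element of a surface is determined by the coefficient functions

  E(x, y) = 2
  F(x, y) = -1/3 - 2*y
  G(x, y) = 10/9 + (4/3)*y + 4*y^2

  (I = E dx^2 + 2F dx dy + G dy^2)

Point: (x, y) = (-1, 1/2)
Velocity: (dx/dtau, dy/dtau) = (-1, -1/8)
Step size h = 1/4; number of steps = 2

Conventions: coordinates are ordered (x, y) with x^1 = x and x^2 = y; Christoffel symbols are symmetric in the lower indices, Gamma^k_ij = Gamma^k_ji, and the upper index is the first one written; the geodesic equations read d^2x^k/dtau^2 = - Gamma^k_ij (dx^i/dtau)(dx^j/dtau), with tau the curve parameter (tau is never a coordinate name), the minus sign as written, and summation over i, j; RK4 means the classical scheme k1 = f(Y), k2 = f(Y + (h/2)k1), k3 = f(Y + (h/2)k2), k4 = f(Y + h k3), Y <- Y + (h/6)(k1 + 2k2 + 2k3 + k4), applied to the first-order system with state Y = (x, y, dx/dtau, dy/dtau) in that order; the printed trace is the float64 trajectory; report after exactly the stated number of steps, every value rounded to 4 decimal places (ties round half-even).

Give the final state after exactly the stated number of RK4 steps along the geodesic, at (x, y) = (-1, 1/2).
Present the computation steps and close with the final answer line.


f(Y) = (dx/dtau, dy/dtau, -Gamma^x_ij Y'^i Y'^j, -Gamma^y_ij Y'^i Y'^j) with the Gammas evaluated at the stage position; h = 0.250000; intermediate values shown to 6 dp
step 0: x = -1.0000, y = 0.5000, dx/dtau = -1.0000, dy/dtau = -0.1250
step 1:
  k1: at (x, y) = (-1.000000, 0.500000), (dx/dtau, dy/dtau) = (-1.000000, -0.125000); Gamma_xxx = 0.000000, Gamma_xxy = 0.000000, Gamma_xyy = -0.529412, Gamma_yxx = 0.000000, Gamma_yxy = 0.000000, Gamma_yyy = 0.705882; k1 = (-1.000000, -0.125000, 0.008272, -0.011029)
  k2: at (x, y) = (-1.125000, 0.484375), (dx/dtau, dy/dtau) = (-0.998966, -0.126379); Gamma_xxx = 0.000000, Gamma_xxy = 0.000000, Gamma_xyy = -0.541210, Gamma_yxx = 0.000000, Gamma_yxy = 0.000000, Gamma_yyy = 0.704701; k2 = (-0.998966, -0.126379, 0.008644, -0.011255)
  k3: at (x, y) = (-1.124871, 0.484203), (dx/dtau, dy/dtau) = (-0.998920, -0.126407); Gamma_xxx = 0.000000, Gamma_xxy = 0.000000, Gamma_xyy = -0.541342, Gamma_yxx = 0.000000, Gamma_yxy = 0.000000, Gamma_yyy = 0.704686; k3 = (-0.998920, -0.126407, 0.008650, -0.011260)
  k4: at (x, y) = (-1.249730, 0.468398), (dx/dtau, dy/dtau) = (-0.997838, -0.127815); Gamma_xxx = 0.000000, Gamma_xxy = 0.000000, Gamma_xyy = -0.553521, Gamma_yxx = 0.000000, Gamma_yxy = 0.000000, Gamma_yyy = 0.703044; k4 = (-0.997838, -0.127815, 0.009043, -0.011485)
  Y <- Y + (h/6)(k1 + 2k2 + 2k3 + k4): x = -1.2497, y = 0.4684, dx/dtau = -0.9978, dy/dtau = -0.1278
step 2:
  k1: at (x, y) = (-1.249734, 0.468401), (dx/dtau, dy/dtau) = (-0.997837, -0.127814); Gamma_xxx = 0.000000, Gamma_xxy = 0.000000, Gamma_xyy = -0.553520, Gamma_yxx = 0.000000, Gamma_yxy = 0.000000, Gamma_yyy = 0.703044; k1 = (-0.997837, -0.127814, 0.009043, -0.011485)
  k2: at (x, y) = (-1.374463, 0.452424), (dx/dtau, dy/dtau) = (-0.996707, -0.129250); Gamma_xxx = 0.000000, Gamma_xxy = 0.000000, Gamma_xyy = -0.566076, Gamma_yxx = 0.000000, Gamma_yxy = 0.000000, Gamma_yyy = 0.700905; k2 = (-0.996707, -0.129250, 0.009457, -0.011709)
  k3: at (x, y) = (-1.374322, 0.452244), (dx/dtau, dy/dtau) = (-0.996655, -0.129278); Gamma_xxx = 0.000000, Gamma_xxy = 0.000000, Gamma_xyy = -0.566219, Gamma_yxx = 0.000000, Gamma_yxy = 0.000000, Gamma_yyy = 0.700878; k3 = (-0.996655, -0.129278, 0.009463, -0.011714)
  k4: at (x, y) = (-1.498898, 0.436081), (dx/dtau, dy/dtau) = (-0.995472, -0.130743); Gamma_xxx = 0.000000, Gamma_xxy = 0.000000, Gamma_xyy = -0.579170, Gamma_yxx = 0.000000, Gamma_yxy = 0.000000, Gamma_yyy = 0.698186; k4 = (-0.995472, -0.130743, 0.009900, -0.011935)
  Y <- Y + (h/6)(k1 + 2k2 + 2k3 + k4): x = -1.4989, y = 0.4361, dx/dtau = -0.9955, dy/dtau = -0.1307

Answer: x = -1.4989, y = 0.4361, dx/dtau = -0.9955, dy/dtau = -0.1307


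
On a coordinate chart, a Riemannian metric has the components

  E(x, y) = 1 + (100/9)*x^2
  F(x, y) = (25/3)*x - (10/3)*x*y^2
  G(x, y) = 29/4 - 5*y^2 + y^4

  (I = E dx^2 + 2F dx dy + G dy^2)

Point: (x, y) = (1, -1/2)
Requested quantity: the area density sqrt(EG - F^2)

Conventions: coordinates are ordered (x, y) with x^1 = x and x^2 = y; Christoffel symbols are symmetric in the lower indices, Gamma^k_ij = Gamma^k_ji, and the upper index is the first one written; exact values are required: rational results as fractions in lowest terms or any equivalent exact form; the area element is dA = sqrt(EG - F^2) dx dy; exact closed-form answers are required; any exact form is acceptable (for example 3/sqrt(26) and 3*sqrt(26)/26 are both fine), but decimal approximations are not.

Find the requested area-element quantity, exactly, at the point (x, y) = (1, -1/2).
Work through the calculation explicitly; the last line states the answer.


E = 109/9, F = 15/2, G = 97/16; EG - F^2 = 2473/144

Answer: sqrt(EG - F^2) = sqrt(2473)/12


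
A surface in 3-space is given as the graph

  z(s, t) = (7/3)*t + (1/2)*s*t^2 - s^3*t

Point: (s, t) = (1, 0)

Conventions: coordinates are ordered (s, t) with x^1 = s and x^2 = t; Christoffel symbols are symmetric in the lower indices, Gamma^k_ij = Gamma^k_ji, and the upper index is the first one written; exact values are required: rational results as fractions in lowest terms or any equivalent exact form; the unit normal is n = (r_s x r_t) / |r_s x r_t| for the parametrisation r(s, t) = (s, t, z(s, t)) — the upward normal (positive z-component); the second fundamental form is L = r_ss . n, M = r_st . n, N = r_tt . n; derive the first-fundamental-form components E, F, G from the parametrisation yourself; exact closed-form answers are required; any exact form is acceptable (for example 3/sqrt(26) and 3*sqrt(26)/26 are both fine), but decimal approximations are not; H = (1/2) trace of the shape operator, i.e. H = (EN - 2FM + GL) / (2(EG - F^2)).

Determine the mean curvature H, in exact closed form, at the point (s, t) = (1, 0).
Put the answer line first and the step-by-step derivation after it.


Answer: H = 27/250

z_s = 0, z_t = 4/3, z_ss = 0, z_st = -3, z_tt = 1
E = 1, F = 0, G = 25/9; answer radicand W^2 = 25/9
unnormalised second-form numerators: l = 0, m = -3, n = 1; L = l/sqrt(25/9), and similarly M = m/sqrt(W^2), N = n/sqrt(W^2)
H = (E*n - 2*F*m + G*l) / (2*(EG - F^2)*sqrt(W^2)); E*n - 2*F*m + G*l = 1, EG - F^2 = 25/9, so H = (9/50)/sqrt(25/9)


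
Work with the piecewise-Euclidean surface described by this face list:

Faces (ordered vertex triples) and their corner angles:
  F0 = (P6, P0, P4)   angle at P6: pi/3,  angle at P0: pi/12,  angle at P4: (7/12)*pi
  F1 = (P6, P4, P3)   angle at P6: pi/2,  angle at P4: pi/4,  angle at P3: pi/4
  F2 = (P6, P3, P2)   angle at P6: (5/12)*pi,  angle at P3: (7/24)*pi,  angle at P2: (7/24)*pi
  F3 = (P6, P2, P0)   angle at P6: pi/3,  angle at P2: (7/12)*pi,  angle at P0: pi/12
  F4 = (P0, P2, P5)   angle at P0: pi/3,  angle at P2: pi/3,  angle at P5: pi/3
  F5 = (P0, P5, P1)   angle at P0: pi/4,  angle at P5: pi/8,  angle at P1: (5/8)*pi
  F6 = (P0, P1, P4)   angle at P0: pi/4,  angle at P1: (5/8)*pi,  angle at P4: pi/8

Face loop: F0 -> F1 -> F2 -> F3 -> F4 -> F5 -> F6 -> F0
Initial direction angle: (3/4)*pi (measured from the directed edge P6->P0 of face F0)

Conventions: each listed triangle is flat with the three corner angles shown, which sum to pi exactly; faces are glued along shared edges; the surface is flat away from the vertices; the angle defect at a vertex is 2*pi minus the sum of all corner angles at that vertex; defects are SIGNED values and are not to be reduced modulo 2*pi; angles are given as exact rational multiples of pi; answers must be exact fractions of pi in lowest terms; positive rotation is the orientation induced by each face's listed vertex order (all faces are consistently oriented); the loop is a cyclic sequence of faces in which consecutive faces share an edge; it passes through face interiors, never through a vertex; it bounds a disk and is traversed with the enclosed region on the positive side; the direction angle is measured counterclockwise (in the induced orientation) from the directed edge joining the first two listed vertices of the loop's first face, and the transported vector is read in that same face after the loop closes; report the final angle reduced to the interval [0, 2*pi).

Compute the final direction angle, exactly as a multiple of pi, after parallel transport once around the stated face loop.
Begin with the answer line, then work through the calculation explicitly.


Answer: final direction angle = pi/6

enclosed vertex P0: corner angles sum to pi, defect = 2*pi - pi = pi
enclosed vertex P6: corner angles sum to (19/12)*pi, defect = 2*pi - (19/12)*pi = (5/12)*pi
the rotation equals the total enclosed defect, so the final angle is initial + defects (mod 2*pi)
final angle = (3/4)*pi + (17/12)*pi = pi/6 (mod 2*pi)


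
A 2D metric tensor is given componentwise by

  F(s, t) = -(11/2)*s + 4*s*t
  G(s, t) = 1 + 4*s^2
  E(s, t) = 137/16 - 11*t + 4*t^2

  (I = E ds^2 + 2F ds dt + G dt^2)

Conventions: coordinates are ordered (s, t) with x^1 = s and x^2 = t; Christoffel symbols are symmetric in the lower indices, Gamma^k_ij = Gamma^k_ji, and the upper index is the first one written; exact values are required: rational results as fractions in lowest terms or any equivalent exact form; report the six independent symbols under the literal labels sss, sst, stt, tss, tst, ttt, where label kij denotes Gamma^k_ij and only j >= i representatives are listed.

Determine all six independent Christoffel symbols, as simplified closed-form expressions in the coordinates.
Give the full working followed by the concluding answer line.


E = 137/16 - 11*t + 4*t^2; F = -(11/2)*s + 4*s*t; G = 1 + 4*s^2
Gamma^k_ij = (1/2) g^{kl} (d_i g_jl + d_j g_il - d_l g_ij), with g^inv = (1/(EG-F^2)) [[G, -F], [-F, E]]
first partials: E_s = 0, E_t = -11 + 8*t, F_s = -11/2 + 4*t, F_t = 4*s, G_s = 8*s, G_t = 0
D = EG - F^2 = 137/16 - 11*t + 4*t^2 + 4*s^2
expanded: Gamma^s_ss = (G E_s - 2F F_s + F E_t)/(2D), Gamma^s_st = (G E_t - F G_s)/(2D), Gamma^s_tt = (2G F_t - G G_s - F G_t)/(2D), Gamma^t_ss = (2E F_s - E E_t - F E_s)/(2D), Gamma^t_st = (E G_s - F E_t)/(2D), Gamma^t_tt = (E G_t - 2F F_t + F G_s)/(2D); substitute and cancel common factors

Answer: Gamma_sss = 0, Gamma_sst = (64*t - 88)/(64*s^2 + 64*t^2 - 176*t + 137), Gamma_stt = 0, Gamma_tss = 0, Gamma_tst = 64*s/(64*s^2 + 64*t^2 - 176*t + 137), Gamma_ttt = 0
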